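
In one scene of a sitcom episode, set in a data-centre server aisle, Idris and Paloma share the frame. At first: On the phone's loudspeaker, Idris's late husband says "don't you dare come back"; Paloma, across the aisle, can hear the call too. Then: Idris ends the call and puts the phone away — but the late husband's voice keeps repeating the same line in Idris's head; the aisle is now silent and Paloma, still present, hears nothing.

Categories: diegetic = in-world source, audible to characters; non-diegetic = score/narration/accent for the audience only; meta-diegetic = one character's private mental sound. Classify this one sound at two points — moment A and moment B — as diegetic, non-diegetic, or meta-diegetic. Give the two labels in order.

Moment A: the loudspeaker is an in-world source; both Idris and Paloma hear the call → diegetic.
Moment B: with the phone off, the voice continues only as Idris's private mental replay — Paloma can't hear it → meta-diegetic.

diegetic, meta-diegetic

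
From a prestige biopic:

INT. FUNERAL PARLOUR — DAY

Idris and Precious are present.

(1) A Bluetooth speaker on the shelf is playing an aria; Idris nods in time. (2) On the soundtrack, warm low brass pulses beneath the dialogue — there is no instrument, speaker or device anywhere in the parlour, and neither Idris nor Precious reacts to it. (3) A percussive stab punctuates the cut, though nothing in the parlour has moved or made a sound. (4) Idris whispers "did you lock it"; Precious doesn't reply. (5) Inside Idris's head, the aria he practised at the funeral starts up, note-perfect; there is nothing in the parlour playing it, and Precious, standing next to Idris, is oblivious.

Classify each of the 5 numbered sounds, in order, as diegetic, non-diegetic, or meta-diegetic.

diegetic, non-diegetic, non-diegetic, diegetic, meta-diegetic

Sound (1): a Bluetooth speaker is a physical source in the scene and Idris reacts to it, so diegetic.
(2) nothing in the parlour produces it and the characters don't hear it — pure soundtrack → non-diegetic.
Sound (3): it's a sound-design accent with no in-world source; no one in the scene can hear it, so non-diegetic.
Sound (4): on-screen dialogue — Idris speaks and Precious is there to hear, so diegetic.
Sound (5): the music is a memory playing inside Idris's mind alone; no real-world source, Precious can't hear it, so meta-diegetic.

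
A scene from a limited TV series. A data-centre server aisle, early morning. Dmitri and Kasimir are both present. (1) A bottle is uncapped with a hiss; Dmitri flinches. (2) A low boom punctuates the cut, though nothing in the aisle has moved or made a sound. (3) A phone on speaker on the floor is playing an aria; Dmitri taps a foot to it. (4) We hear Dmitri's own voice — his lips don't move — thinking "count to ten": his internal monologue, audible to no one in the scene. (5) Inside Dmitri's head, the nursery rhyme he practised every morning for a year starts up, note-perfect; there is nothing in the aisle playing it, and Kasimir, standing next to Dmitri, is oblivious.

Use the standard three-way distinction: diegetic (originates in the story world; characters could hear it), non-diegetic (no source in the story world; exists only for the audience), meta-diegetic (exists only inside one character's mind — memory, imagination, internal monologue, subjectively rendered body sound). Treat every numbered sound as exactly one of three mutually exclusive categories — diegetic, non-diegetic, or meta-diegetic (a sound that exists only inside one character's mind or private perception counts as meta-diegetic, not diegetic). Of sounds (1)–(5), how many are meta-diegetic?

(1) a bottle is a real object/event in the scene's world → diegetic.
(2) nothing in the scene produces it; it's an accent added for the audience → non-diegetic.
(3) source music from a phone on speaker, which exists in the story world → diegetic.
(4) it's Dmitri's unspoken thought, heard only by the audience via his subjectivity → meta-diegetic.
(5) the music is a memory playing inside Dmitri's mind alone; no real-world source, Kasimir can't hear it → meta-diegetic.
Meta-diegetic: (4), (5) — that's 2.

2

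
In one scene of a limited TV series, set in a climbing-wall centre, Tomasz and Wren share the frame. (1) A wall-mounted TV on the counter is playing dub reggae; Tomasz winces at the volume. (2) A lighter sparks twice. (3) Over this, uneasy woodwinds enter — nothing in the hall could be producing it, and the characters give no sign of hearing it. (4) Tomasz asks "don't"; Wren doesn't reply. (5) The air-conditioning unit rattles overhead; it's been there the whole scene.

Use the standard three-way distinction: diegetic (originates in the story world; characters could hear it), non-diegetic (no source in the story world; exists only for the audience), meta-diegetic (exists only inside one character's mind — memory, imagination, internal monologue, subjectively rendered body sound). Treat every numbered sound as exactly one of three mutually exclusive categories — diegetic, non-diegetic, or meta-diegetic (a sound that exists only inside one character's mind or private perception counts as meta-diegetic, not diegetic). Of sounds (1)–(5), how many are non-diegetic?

Sound (1): source music from a wall-mounted TV, which exists in the story world, so diegetic.
(2) is diegetic: the sound comes from a lighter physically present in the location.
(3) is non-diegetic: score with no on-screen or off-screen source; it exists for the audience alone.
(4) is diegetic: Tomasz is a character speaking aloud in the scene.
(5) it's the actual ambient sound of the location → diegetic.
Non-diegetic: (3) — that's 1.

1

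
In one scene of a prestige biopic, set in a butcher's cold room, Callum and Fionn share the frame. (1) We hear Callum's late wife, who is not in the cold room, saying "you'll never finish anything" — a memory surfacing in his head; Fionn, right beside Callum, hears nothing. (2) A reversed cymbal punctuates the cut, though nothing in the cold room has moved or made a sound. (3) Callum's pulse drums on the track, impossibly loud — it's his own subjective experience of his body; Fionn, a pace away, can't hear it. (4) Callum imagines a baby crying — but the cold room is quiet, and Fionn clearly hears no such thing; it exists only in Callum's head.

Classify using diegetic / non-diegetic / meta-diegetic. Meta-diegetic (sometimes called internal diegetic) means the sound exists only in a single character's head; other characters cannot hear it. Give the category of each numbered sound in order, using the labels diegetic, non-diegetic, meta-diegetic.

meta-diegetic, non-diegetic, meta-diegetic, meta-diegetic

Sound (1): the voice is a memory playing only inside Callum's mind; Fionn can't hear it, so meta-diegetic.
(2) is non-diegetic: nothing in the scene produces it; it's an accent added for the audience.
(3) is meta-diegetic: point-of-audition from inside Callum's body; not a sound in the room.
(4) the sound is imagined by Callum; nothing in the story world is producing it and Fionn can't hear it → meta-diegetic.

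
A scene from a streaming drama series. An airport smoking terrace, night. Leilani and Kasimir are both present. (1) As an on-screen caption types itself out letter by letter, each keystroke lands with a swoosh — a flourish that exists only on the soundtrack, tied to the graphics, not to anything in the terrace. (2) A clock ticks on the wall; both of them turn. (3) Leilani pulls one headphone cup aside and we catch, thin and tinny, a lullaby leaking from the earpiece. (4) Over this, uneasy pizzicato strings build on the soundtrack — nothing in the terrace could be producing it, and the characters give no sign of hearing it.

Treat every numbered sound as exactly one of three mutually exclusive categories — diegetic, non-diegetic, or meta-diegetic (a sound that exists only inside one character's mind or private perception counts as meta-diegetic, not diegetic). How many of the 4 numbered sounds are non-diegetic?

(1) sound married to a title/caption — outside the diegesis by definition → non-diegetic.
(2) is diegetic: a clock is a real object/event in the scene's world.
(3) it's leaking from a physical pair of headphones in the scene → diegetic.
(4) is non-diegetic: score with no on-screen or off-screen source; it exists for the audience alone.
So 2 of the 4 are non-diegetic: (1), (4).

2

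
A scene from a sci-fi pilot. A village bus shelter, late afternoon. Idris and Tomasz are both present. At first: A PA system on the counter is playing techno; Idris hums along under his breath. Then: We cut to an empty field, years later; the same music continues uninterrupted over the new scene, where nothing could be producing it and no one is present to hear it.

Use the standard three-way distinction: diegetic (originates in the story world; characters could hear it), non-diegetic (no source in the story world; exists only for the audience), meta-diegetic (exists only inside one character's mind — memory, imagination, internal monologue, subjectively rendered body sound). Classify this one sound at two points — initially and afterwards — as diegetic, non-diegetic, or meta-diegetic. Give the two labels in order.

Initially: a PA system is a real in-scene source and Idris reacts to it → diegetic.
Afterwards: there is no longer any in-world source and no one can hear it — it has become underscore → non-diegetic.

diegetic, non-diegetic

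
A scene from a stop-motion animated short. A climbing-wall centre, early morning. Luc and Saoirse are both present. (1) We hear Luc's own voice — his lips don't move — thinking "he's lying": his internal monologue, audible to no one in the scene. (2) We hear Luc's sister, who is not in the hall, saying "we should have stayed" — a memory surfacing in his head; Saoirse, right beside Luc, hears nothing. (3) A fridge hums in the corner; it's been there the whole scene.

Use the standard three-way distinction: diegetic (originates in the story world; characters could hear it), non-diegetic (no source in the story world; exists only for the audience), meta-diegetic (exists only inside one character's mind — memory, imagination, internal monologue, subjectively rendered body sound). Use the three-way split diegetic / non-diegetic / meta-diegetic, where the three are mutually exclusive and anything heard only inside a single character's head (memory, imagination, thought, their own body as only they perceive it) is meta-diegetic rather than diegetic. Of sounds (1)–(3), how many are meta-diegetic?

Sound (1): it's Luc's unspoken thought, heard only by the audience via his subjectivity, so meta-diegetic.
(2) it's Luc's recollection rendered as sound; the other character can't hear it → meta-diegetic.
Sound (3): a fridge is part of the location's real environment, so diegetic.
Meta-diegetic: (1), (2) — that's 2.

2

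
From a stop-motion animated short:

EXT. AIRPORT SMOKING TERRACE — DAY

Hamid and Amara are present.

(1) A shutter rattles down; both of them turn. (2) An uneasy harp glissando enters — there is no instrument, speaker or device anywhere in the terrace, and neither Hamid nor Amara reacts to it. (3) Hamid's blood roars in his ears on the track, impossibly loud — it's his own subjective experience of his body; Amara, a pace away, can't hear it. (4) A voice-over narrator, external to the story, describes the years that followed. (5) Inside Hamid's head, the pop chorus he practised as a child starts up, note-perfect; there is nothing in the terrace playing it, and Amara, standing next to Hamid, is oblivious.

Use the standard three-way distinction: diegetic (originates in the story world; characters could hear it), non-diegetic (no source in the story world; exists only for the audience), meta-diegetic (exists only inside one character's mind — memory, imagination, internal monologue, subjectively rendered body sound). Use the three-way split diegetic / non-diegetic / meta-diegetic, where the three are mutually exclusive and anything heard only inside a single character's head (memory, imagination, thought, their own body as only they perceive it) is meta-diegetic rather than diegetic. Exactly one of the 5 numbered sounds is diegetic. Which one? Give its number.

1

Sound (1): a shutter is a real object/event in the scene's world, so diegetic.
(2) score with no on-screen or off-screen source; it exists for the audience alone → non-diegetic.
(3) is meta-diegetic: it's Hamid's internal bodily sensation rendered as sound; only Hamid 'hears' it.
(4) external voice-over — not a character, not heard by anyone in the scene → non-diegetic.
Sound (5): remembered music, private to Hamid — Amara is oblivious because it isn't in the room, so meta-diegetic.
Only (1) is diegetic.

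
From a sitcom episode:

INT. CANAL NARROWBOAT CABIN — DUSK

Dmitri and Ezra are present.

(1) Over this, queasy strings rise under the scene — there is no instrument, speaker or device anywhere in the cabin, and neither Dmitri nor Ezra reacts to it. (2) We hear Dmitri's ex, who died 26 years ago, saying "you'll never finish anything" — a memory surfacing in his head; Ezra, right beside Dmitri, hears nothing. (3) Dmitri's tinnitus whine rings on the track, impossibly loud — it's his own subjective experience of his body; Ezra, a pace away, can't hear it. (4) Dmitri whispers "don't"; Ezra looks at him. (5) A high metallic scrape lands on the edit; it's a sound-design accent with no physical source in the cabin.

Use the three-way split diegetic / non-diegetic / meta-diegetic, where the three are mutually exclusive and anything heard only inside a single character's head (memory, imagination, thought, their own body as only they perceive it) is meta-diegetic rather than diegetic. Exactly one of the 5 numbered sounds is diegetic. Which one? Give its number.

Sound (1): score with no on-screen or off-screen source; it exists for the audience alone, so non-diegetic.
(2) is meta-diegetic: a remembered line, private to Dmitri — not present in the room, not audible to Ezra.
Sound (3): a subjective body sound — Dmitri's private perception, inaudible to Ezra, so meta-diegetic.
(4) is diegetic: Dmitri is a character speaking aloud in the scene.
(5) is non-diegetic: an editorial stinger — it belongs to the cut, not the story world.
Only (4) is diegetic.

4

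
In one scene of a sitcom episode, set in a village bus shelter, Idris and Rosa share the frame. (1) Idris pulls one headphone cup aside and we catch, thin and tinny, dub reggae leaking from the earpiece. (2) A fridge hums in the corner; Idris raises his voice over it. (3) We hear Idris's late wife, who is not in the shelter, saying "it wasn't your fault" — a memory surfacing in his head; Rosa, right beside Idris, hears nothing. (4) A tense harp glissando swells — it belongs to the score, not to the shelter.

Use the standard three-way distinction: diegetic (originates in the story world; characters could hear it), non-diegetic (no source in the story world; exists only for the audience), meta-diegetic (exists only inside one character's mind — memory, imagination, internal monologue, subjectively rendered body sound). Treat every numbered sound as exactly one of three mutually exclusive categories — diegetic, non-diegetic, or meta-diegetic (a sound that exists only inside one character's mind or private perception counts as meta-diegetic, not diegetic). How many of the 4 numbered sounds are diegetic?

Sound (1): it's leaking from a physical pair of headphones in the scene, so diegetic.
(2) a fridge is part of the location's real environment → diegetic.
(3) the voice is a memory playing only inside Idris's mind; Rosa can't hear it → meta-diegetic.
Sound (4): score with no on-screen or off-screen source; it exists for the audience alone, so non-diegetic.
So 2 of the 4 are diegetic: (1), (2).

2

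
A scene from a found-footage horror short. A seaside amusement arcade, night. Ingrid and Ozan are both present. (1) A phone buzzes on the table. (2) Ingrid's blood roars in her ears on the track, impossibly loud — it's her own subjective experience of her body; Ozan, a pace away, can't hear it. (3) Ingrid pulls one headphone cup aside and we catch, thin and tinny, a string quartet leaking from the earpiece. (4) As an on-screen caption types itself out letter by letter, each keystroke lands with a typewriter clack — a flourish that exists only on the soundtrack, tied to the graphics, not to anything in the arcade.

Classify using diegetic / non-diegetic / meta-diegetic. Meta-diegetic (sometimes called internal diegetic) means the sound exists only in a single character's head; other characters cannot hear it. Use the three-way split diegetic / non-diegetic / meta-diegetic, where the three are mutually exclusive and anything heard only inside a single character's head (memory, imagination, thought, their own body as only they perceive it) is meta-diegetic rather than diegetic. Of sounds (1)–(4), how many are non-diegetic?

(1) is diegetic: a phone is a real object/event in the scene's world.
(2) is meta-diegetic: it's Ingrid's internal bodily sensation rendered as sound; only Ingrid 'hears' it.
Sound (3): it's leaking from a physical pair of headphones in the scene, so diegetic.
Sound (4): sound married to a title/caption — outside the diegesis by definition, so non-diegetic.
So 1 of the 4 is non-diegetic: (4).

1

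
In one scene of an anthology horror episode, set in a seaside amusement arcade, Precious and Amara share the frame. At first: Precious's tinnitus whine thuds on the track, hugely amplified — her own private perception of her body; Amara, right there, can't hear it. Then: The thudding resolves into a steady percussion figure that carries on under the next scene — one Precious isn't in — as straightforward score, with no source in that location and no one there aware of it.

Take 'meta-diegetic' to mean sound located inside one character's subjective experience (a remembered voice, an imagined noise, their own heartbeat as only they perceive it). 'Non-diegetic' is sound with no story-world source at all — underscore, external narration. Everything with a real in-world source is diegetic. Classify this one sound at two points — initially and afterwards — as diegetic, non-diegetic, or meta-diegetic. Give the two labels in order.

Initially: it's Precious's subjective body sound, inaudible to Amara → meta-diegetic.
Afterwards: detached from Precious and playing as sourceless score over a scene she isn't in — for the audience only → non-diegetic.

meta-diegetic, non-diegetic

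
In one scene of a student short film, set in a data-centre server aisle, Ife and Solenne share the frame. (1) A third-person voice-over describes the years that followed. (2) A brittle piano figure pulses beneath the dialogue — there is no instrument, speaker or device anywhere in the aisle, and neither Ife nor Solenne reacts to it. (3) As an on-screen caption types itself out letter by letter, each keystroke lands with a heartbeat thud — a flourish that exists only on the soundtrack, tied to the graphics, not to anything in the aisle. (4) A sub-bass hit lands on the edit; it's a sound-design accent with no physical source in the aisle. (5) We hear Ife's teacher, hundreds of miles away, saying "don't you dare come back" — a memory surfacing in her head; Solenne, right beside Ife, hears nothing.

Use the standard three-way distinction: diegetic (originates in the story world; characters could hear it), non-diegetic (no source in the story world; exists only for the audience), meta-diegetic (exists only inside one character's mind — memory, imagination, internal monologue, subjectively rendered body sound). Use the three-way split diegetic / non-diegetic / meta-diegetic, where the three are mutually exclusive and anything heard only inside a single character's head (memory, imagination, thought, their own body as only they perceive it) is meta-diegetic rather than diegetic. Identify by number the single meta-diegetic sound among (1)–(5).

Sound (1): commentary laid over the scene from outside the fiction, so non-diegetic.
Sound (2): nothing in the aisle produces it and the characters don't hear it — pure soundtrack, so non-diegetic.
(3) the caption isn't part of the story world, so neither is the sound tied to it → non-diegetic.
Sound (4): an editorial stinger — it belongs to the cut, not the story world, so non-diegetic.
(5) a remembered line, private to Ife — not present in the room, not audible to Solenne → meta-diegetic.
Only (5) is meta-diegetic.

5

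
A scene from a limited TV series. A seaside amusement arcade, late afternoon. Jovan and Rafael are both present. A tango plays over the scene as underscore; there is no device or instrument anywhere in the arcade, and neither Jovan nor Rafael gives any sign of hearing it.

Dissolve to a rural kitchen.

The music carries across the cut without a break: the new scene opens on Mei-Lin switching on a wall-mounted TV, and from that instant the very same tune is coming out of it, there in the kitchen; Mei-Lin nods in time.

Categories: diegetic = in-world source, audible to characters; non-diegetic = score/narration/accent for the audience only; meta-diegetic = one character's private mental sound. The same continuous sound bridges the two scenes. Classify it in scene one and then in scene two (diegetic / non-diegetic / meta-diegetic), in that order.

Scene one: there's no in-world source anywhere and no character hears it — underscore for the audience only → non-diegetic.
Scene two: once Mei-Lin turns on a wall-mounted TV, the music has a real source in the story world and Mei-Lin reacts to it → diegetic.

non-diegetic, diegetic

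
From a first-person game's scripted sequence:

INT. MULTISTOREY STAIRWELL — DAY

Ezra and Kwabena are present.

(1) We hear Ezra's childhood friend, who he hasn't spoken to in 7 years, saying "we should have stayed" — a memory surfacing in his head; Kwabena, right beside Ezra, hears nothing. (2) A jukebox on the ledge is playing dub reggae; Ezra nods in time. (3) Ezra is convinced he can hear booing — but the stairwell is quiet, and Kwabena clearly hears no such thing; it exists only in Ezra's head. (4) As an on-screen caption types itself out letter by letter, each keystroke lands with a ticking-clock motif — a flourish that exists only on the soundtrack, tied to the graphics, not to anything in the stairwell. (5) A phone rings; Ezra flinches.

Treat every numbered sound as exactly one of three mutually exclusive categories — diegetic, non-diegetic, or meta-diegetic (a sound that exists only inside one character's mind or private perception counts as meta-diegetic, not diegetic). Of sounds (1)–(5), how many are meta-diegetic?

(1) the voice is a memory playing only inside Ezra's mind; Kwabena can't hear it → meta-diegetic.
Sound (2): a jukebox is a physical source in the scene and Ezra reacts to it, so diegetic.
(3) the sound is imagined by Ezra; nothing in the story world is producing it and Kwabena can't hear it → meta-diegetic.
(4) the caption isn't part of the story world, so neither is the sound tied to it → non-diegetic.
(5) is diegetic: an in-world source (a phone); characters could hear it.
Meta-diegetic: (1), (3) — that's 2.

2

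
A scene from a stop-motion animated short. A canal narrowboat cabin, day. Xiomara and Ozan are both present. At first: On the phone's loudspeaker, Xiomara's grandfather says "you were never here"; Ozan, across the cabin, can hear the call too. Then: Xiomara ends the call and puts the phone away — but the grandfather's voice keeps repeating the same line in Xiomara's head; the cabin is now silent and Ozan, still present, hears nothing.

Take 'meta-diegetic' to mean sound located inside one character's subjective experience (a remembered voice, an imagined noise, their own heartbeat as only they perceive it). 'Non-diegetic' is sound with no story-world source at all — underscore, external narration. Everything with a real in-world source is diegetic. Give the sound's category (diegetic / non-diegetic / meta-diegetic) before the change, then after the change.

diegetic, meta-diegetic

Before the change: the loudspeaker is an in-world source; both Xiomara and Ozan hear the call → diegetic.
After the change: with the phone off, the voice continues only as Xiomara's private mental replay — Ozan can't hear it → meta-diegetic.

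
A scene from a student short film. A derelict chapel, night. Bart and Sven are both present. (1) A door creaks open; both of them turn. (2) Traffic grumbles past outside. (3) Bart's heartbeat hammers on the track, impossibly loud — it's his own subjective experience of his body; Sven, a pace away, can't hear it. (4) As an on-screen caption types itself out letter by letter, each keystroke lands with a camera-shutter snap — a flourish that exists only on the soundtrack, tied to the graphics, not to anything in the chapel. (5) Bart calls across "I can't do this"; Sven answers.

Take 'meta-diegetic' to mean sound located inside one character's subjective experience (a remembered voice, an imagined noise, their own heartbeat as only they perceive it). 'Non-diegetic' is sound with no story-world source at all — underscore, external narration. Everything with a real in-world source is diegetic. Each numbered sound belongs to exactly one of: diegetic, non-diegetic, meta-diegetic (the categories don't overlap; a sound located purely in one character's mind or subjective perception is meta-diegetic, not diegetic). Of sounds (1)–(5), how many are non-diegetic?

1

(1) a door is a real object/event in the scene's world → diegetic.
(2) it's the actual ambient sound of the location → diegetic.
Sound (3): a subjective body sound — Bart's private perception, inaudible to Sven, so meta-diegetic.
(4) the caption isn't part of the story world, so neither is the sound tied to it → non-diegetic.
(5) is diegetic: spoken by a character present in the story world.
Non-diegetic: (4) — that's 1.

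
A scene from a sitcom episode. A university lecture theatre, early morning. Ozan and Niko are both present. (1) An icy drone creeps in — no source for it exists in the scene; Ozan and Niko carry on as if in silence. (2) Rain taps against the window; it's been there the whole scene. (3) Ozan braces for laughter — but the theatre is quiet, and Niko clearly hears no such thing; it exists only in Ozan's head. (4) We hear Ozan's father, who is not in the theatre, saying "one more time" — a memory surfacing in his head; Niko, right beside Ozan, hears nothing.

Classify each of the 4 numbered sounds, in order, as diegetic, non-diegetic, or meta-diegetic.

non-diegetic, diegetic, meta-diegetic, meta-diegetic

(1) it has no source in the story world and no character can hear it — it's underscore → non-diegetic.
(2) is diegetic: rain is part of the location's real environment.
Sound (3): Ozan alone 'hears' it — an imagined sound, not present in the space, so meta-diegetic.
(4) is meta-diegetic: a remembered line, private to Ozan — not present in the room, not audible to Niko.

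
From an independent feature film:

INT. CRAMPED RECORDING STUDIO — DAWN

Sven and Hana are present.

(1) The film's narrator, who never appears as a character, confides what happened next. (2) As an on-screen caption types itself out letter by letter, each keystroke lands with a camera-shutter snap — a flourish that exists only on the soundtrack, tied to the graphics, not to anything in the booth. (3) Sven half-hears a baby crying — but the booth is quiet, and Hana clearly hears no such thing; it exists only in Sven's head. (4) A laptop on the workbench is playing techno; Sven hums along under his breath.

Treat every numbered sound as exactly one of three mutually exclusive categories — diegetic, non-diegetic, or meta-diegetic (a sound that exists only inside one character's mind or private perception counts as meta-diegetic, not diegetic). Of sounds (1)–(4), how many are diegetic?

1

(1) the narrator exists outside the story world, addressing only the audience → non-diegetic.
Sound (2): sound married to a title/caption — outside the diegesis by definition, so non-diegetic.
(3) Sven alone 'hears' it — an imagined sound, not present in the space → meta-diegetic.
(4) a laptop is a physical source in the scene and Sven reacts to it → diegetic.
So 1 of the 4 is diegetic: (4).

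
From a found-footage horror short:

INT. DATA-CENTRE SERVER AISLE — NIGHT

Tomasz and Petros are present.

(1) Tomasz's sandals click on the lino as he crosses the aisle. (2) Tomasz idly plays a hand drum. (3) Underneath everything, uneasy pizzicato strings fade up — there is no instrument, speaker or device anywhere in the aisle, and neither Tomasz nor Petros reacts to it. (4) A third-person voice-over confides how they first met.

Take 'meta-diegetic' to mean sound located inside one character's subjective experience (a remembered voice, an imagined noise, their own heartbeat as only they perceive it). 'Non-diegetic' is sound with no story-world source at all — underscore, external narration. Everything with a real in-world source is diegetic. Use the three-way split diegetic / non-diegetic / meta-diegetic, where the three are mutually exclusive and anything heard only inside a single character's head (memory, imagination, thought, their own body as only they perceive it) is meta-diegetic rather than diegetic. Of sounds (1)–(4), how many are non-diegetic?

2

(1) it's the physical sound of Tomasz moving in the space → diegetic.
Sound (2): Tomasz is producing the music live, in the story world, so diegetic.
Sound (3): it has no source in the story world and no character can hear it — it's underscore, so non-diegetic.
(4) is non-diegetic: the narrator exists outside the story world, addressing only the audience.
Non-diegetic: (3), (4) — that's 2.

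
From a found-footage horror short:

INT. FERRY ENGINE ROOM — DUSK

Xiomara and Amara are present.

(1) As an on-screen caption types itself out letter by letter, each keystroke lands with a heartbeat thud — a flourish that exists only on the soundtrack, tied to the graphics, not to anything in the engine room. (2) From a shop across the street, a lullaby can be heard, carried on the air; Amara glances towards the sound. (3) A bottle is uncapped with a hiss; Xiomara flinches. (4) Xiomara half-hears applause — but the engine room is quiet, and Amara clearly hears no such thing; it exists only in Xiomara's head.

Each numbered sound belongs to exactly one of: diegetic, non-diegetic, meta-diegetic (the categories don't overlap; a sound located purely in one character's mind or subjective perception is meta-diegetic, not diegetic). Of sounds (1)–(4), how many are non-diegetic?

Sound (1): the caption isn't part of the story world, so neither is the sound tied to it, so non-diegetic.
Sound (2): the music has an off-screen but real-world source and a character hears it, so diegetic.
(3) the sound comes from a bottle physically present in the location → diegetic.
(4) is meta-diegetic: subjective to Xiomara: the engine room is silent and Amara hears nothing.
Non-diegetic: (1) — that's 1.

1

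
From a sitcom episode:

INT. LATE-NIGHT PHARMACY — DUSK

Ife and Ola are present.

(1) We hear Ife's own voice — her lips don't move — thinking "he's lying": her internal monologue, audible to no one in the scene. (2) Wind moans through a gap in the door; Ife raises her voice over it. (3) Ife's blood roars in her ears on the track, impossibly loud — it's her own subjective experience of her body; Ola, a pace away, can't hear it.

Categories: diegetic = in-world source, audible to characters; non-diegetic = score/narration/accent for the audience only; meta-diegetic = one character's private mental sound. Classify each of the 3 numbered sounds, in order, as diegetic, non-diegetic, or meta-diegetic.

meta-diegetic, diegetic, meta-diegetic

(1) internal monologue — inside Ife's mind, not spoken into the scene → meta-diegetic.
(2) is diegetic: it's the actual ambient sound of the location.
Sound (3): it's Ife's internal bodily sensation rendered as sound; only Ife 'hears' it, so meta-diegetic.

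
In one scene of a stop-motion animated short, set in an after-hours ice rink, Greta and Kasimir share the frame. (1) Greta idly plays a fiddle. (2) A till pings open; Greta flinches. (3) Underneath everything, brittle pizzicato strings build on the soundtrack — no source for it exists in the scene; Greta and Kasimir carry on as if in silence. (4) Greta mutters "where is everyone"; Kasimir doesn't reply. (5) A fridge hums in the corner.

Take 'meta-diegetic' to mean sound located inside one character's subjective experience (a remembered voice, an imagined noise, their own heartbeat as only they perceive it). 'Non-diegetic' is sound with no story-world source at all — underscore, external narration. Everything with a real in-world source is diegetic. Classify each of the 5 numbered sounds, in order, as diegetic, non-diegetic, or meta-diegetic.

diegetic, diegetic, non-diegetic, diegetic, diegetic

(1) a character is playing a fiddle on screen → diegetic.
Sound (2): an in-world source (a till); characters could hear it, so diegetic.
(3) it has no source in the story world and no character can hear it — it's underscore → non-diegetic.
Sound (4): Greta is a character speaking aloud in the scene, so diegetic.
(5) it's the actual ambient sound of the location → diegetic.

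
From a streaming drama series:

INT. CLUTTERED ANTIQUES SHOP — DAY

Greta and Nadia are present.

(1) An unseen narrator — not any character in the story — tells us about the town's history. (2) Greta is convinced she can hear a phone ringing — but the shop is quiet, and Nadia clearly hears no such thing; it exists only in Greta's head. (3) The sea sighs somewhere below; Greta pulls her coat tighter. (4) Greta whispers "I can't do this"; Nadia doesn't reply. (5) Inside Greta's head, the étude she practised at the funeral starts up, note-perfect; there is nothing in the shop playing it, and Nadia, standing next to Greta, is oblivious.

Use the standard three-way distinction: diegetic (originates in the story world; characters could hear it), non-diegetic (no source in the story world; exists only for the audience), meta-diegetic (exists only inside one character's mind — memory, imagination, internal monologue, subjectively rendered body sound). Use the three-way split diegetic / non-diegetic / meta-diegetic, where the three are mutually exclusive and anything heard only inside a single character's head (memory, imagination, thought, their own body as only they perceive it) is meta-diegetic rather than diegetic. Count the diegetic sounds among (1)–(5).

2

(1) external voice-over — not a character, not heard by anyone in the scene → non-diegetic.
Sound (2): Greta alone 'hears' it — an imagined sound, not present in the space, so meta-diegetic.
(3) is diegetic: it's the actual ambient sound of the location.
(4) spoken by a character present in the story world → diegetic.
(5) it lives in Greta's subjectivity, not in the shop → meta-diegetic.
Diegetic: (3), (4) — that's 2.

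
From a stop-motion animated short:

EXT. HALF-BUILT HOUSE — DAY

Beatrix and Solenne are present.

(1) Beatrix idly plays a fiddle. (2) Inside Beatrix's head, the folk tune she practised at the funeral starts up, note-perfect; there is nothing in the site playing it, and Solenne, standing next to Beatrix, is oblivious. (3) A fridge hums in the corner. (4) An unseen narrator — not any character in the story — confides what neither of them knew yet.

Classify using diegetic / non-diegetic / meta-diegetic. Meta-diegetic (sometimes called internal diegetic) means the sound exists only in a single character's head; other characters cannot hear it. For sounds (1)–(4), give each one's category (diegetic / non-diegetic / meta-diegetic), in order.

diegetic, meta-diegetic, diegetic, non-diegetic

Sound (1): the instrument and the performer are both in the scene, so diegetic.
Sound (2): remembered music, private to Beatrix — Solenne is oblivious because it isn't in the room, so meta-diegetic.
Sound (3): ambient/room sound belonging to the story's physical space, so diegetic.
(4) the narrator exists outside the story world, addressing only the audience → non-diegetic.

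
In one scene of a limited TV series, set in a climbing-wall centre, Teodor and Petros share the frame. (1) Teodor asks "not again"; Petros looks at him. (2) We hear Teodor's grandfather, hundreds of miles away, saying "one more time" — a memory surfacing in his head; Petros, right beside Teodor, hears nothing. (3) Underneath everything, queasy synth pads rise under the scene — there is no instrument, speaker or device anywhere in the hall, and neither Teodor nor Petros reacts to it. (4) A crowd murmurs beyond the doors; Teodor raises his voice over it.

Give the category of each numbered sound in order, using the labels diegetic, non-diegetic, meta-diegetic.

(1) Teodor is a character speaking aloud in the scene → diegetic.
(2) is meta-diegetic: a remembered line, private to Teodor — not present in the room, not audible to Petros.
Sound (3): nothing in the hall produces it and the characters don't hear it — pure soundtrack, so non-diegetic.
Sound (4): ambient/room sound belonging to the story's physical space, so diegetic.

diegetic, meta-diegetic, non-diegetic, diegetic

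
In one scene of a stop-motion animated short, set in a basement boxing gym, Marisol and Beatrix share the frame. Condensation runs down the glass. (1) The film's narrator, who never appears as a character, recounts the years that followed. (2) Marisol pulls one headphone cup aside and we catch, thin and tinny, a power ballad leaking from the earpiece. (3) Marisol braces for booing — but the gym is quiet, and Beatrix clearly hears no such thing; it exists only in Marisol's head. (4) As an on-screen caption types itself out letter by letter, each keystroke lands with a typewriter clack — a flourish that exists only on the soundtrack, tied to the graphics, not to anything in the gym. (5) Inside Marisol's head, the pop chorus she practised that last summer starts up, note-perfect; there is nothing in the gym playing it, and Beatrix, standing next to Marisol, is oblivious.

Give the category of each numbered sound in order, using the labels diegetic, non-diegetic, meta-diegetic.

(1) is non-diegetic: external voice-over — not a character, not heard by anyone in the scene.
Sound (2): the earpiece is a real device on Marisol's head — source music, so diegetic.
Sound (3): subjective to Marisol: the gym is silent and Beatrix hears nothing, so meta-diegetic.
(4) is non-diegetic: sound married to a title/caption — outside the diegesis by definition.
(5) remembered music, private to Marisol — Beatrix is oblivious because it isn't in the room → meta-diegetic.

non-diegetic, diegetic, meta-diegetic, non-diegetic, meta-diegetic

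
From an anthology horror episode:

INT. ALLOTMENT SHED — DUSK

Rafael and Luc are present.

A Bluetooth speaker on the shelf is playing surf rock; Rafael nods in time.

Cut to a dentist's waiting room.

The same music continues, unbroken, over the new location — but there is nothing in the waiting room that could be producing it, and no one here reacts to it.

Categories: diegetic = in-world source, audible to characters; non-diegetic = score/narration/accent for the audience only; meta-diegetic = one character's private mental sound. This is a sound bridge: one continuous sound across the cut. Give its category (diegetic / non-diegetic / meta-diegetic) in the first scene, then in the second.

diegetic, non-diegetic

Scene one: a Bluetooth speaker is an on-screen source and Rafael reacts to it → diegetic.
Scene two: there is no source in the waiting room and no one hears it — it's now underscore → non-diegetic.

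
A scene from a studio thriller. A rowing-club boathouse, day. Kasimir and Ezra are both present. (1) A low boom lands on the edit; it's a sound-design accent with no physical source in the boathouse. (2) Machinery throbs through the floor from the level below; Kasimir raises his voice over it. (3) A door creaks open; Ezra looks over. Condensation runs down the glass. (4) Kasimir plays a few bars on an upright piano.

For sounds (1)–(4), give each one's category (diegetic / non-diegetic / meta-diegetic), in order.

(1) is non-diegetic: nothing in the scene produces it; it's an accent added for the audience.
(2) machinery is part of the location's real environment → diegetic.
(3) is diegetic: an in-world source (a door); characters could hear it.
(4) is diegetic: Kasimir is producing the music live, in the story world.

non-diegetic, diegetic, diegetic, diegetic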